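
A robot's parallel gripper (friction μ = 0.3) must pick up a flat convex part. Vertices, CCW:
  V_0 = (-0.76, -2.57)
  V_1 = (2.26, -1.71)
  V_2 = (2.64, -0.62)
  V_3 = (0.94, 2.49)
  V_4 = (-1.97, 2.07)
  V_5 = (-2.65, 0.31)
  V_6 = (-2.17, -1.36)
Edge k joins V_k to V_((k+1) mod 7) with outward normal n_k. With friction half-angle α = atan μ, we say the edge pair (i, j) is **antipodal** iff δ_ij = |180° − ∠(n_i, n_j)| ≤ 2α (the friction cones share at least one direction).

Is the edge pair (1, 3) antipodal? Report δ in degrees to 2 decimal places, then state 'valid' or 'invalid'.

α = atan 0.3 = 16.70°;  2α = 33.40°
edge 1: e_1 = (+0.38, +1.09);  n_1 = (+0.9443, -0.3292)
edge 3: e_3 = (-2.91, -0.42);  n_3 = (-0.1428, +0.9897)
∠(n_1, n_3) = 117.43°
δ = |180° − 117.43°| = 62.57°
62.57° > 2α = 33.40°  →  invalid

δ = 62.57°, invalid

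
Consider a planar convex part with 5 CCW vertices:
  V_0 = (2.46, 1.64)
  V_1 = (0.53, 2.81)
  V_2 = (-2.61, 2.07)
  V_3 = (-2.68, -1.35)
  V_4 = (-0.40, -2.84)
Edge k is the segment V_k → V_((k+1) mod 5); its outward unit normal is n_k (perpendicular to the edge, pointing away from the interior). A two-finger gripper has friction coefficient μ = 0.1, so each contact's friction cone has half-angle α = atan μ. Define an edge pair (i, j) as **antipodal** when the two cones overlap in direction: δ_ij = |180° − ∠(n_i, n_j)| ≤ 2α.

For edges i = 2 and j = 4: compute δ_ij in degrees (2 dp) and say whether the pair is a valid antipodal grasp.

α = atan 0.1 = 5.71°;  2α = 11.42°
edge 2: e_2 = (-0.07, -3.42);  n_2 = (-0.9998, +0.0205)
edge 4: e_4 = (+2.86, +4.48);  n_4 = (+0.8429, -0.5381)
∠(n_2, n_4) = 148.62°
δ = |180° − 148.62°| = 31.38°
31.38° > 2α = 11.42°  →  invalid

δ = 31.38°, invalid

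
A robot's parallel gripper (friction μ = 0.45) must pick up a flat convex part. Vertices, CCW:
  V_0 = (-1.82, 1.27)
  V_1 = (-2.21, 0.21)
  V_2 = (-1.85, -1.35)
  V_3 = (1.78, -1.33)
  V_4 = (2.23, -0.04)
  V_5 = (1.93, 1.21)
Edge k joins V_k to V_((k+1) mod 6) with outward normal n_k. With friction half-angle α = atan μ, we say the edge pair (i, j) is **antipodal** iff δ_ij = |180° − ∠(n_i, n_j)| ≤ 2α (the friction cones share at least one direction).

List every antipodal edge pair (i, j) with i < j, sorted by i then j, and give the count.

α = atan 0.45 = 24.23°;  2α = 48.46°
n_0 = (-0.9385, +0.3453)
n_1 = (-0.9744, -0.2249)
n_2 = (+0.0055, -1.0000)
n_3 = (+0.9442, -0.3294)
n_4 = (+0.9724, +0.2334)
n_5 = (+0.0160, +0.9999)
  (0,1): δ = 146.81°  ·
  (0,2): δ = 69.48°  ·
  (0,3): δ = 0.97°  ✓
  (0,4): δ = 33.70°  ✓
  (0,5): δ = 109.28°  ·
  (1,2): δ = 102.68°  ·
  (1,3): δ = 32.23°  ✓
  (1,4): δ = 0.50°  ✓
  (1,5): δ = 76.09°  ·
  (2,3): δ = 109.55°  ·
  (2,4): δ = 76.82°  ·
  (2,5): δ = 1.23°  ✓
  (3,4): δ = 147.27°  ·
  (3,5): δ = 71.69°  ·
  (4,5): δ = 104.41°  ·
antipodal pairs: 5

count = 5; pairs: (0,3), (0,4), (1,3), (1,4), (2,5)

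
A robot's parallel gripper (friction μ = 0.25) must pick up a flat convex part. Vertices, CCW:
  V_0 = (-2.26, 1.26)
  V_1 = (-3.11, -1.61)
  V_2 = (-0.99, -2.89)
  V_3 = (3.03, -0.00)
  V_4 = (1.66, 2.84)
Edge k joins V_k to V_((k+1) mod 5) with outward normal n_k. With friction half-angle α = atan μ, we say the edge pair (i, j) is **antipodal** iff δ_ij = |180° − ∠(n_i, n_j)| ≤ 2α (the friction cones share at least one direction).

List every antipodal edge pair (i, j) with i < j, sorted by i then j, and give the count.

count = 1; pairs: (2,4)

α = atan 0.25 = 14.04°;  2α = 28.07°
n_0 = (-0.9588, +0.2840)
n_1 = (-0.5169, -0.8561)
n_2 = (+0.5837, -0.8120)
n_3 = (+0.9007, +0.4345)
n_4 = (-0.3738, +0.9275)
  (0,1): δ = 104.62°  ·
  (0,2): δ = 37.79°  ·
  (0,3): δ = 42.25°  ·
  (0,4): δ = 128.45°  ·
  (1,2): δ = 113.16°  ·
  (1,3): δ = 33.13°  ·
  (1,4): δ = 53.07°  ·
  (2,3): δ = 99.96°  ·
  (2,4): δ = 13.76°  ✓
  (3,4): δ = 93.80°  ·
antipodal pairs: 1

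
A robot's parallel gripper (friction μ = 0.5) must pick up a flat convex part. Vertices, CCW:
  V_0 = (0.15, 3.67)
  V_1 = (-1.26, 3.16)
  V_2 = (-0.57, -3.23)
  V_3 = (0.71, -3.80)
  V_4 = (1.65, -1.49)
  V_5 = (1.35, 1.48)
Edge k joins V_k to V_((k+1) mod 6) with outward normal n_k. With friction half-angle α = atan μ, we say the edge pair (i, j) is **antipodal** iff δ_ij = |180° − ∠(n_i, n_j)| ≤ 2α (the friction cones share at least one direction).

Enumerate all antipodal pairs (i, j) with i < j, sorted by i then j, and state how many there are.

α = atan 0.5 = 26.57°;  2α = 53.13°
n_0 = (-0.3401, +0.9404)
n_1 = (-0.9942, -0.1074)
n_2 = (-0.4068, -0.9135)
n_3 = (+0.9262, -0.3769)
n_4 = (+0.9949, +0.1005)
n_5 = (+0.8770, +0.4805)
  (0,1): δ = 103.72°  ·
  (0,2): δ = 43.89°  ✓
  (0,3): δ = 47.97°  ✓
  (0,4): δ = 75.88°  ·
  (0,5): δ = 98.84°  ·
  (1,2): δ = 120.17°  ·
  (1,3): δ = 28.31°  ✓
  (1,4): δ = 0.40°  ✓
  (1,5): δ = 22.56°  ✓
  (2,3): δ = 88.14°  ·
  (2,4): δ = 60.23°  ·
  (2,5): δ = 37.28°  ✓
  (3,4): δ = 152.09°  ·
  (3,5): δ = 129.14°  ·
  (4,5): δ = 157.05°  ·
antipodal pairs: 6

count = 6; pairs: (0,2), (0,3), (1,3), (1,4), (1,5), (2,5)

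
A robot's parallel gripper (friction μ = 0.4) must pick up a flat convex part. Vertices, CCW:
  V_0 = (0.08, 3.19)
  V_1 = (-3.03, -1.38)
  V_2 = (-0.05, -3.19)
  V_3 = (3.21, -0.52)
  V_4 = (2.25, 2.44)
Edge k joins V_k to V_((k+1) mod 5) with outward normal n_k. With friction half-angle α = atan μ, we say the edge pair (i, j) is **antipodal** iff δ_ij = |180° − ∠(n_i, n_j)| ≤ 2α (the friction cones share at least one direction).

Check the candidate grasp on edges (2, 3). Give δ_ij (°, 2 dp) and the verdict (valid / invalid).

δ = 111.35°, invalid

α = atan 0.4 = 21.80°;  2α = 43.60°
edge 2: e_2 = (+3.26, +2.67);  n_2 = (+0.6336, -0.7736)
edge 3: e_3 = (-0.96, +2.96);  n_3 = (+0.9512, +0.3085)
∠(n_2, n_3) = 68.65°
δ = |180° − 68.65°| = 111.35°
111.35° > 2α = 43.60°  →  invalid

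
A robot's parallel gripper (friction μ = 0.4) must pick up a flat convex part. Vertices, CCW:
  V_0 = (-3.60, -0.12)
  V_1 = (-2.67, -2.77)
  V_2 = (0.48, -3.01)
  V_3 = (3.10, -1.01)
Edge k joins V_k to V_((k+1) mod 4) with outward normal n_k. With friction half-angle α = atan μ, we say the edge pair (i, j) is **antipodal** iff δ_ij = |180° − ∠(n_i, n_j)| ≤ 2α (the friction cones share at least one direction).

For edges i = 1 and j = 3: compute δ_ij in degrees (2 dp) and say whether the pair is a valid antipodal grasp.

δ = 3.21°, valid

α = atan 0.4 = 21.80°;  2α = 43.60°
edge 1: e_1 = (+3.15, -0.24);  n_1 = (-0.0760, -0.9971)
edge 3: e_3 = (-6.70, +0.89);  n_3 = (+0.1317, +0.9913)
∠(n_1, n_3) = 176.79°
δ = |180° − 176.79°| = 3.21°
3.21° ≤ 2α = 43.60°  →  valid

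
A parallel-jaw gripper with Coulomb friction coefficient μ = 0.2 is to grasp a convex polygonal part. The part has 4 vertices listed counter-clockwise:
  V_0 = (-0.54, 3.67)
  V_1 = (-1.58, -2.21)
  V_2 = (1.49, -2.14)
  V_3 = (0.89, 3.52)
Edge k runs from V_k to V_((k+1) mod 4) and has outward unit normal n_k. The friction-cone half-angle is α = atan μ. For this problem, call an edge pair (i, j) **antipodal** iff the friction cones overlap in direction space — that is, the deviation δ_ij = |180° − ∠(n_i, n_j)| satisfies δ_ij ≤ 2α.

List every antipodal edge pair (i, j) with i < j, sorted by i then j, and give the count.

α = atan 0.2 = 11.31°;  2α = 22.62°
n_0 = (-0.9847, +0.1742)
n_1 = (+0.0228, -0.9997)
n_2 = (+0.9944, +0.1054)
n_3 = (+0.1043, +0.9945)
  (0,1): δ = 78.66°  ·
  (0,2): δ = 16.08°  ✓
  (0,3): δ = 94.04°  ·
  (1,2): δ = 85.26°  ·
  (1,3): δ = 7.29°  ✓
  (2,3): δ = 102.04°  ·
antipodal pairs: 2

count = 2; pairs: (0,2), (1,3)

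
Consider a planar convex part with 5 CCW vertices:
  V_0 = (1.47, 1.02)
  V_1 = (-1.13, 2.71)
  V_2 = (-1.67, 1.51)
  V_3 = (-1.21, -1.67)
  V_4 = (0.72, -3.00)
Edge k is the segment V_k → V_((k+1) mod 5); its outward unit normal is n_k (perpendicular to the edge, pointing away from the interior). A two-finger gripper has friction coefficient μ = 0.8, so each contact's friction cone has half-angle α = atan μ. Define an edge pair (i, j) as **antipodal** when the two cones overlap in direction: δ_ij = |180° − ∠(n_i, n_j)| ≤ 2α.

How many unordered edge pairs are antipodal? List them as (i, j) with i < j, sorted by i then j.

α = atan 0.8 = 38.66°;  2α = 77.32°
n_0 = (+0.5450, +0.8384)
n_1 = (-0.9119, +0.4104)
n_2 = (-0.9897, -0.1432)
n_3 = (-0.5674, -0.8234)
n_4 = (+0.9830, -0.1834)
  (0,1): δ = 81.20°  ·
  (0,2): δ = 48.75°  ✓
  (0,3): δ = 1.55°  ✓
  (0,4): δ = 112.46°  ·
  (1,2): δ = 147.54°  ·
  (1,3): δ = 100.34°  ·
  (1,4): δ = 13.66°  ✓
  (2,3): δ = 132.80°  ·
  (2,4): δ = 18.80°  ✓
  (3,4): δ = 66.00°  ✓
antipodal pairs: 5

count = 5; pairs: (0,2), (0,3), (1,4), (2,4), (3,4)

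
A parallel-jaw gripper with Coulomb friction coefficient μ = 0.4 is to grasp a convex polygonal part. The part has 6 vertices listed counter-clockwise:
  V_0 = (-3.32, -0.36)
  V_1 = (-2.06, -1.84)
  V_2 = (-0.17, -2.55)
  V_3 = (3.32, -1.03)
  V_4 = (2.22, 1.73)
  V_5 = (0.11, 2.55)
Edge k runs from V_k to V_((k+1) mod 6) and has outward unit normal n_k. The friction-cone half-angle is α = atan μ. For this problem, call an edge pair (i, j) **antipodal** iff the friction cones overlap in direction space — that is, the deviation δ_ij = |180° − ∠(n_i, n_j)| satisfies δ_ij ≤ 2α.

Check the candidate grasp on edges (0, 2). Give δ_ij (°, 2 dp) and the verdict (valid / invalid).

α = atan 0.4 = 21.80°;  2α = 43.60°
edge 0: e_0 = (+1.26, -1.48);  n_0 = (-0.7614, -0.6482)
edge 2: e_2 = (+3.49, +1.52);  n_2 = (+0.3993, -0.9168)
∠(n_0, n_2) = 73.13°
δ = |180° − 73.13°| = 106.87°
106.87° > 2α = 43.60°  →  invalid

δ = 106.87°, invalid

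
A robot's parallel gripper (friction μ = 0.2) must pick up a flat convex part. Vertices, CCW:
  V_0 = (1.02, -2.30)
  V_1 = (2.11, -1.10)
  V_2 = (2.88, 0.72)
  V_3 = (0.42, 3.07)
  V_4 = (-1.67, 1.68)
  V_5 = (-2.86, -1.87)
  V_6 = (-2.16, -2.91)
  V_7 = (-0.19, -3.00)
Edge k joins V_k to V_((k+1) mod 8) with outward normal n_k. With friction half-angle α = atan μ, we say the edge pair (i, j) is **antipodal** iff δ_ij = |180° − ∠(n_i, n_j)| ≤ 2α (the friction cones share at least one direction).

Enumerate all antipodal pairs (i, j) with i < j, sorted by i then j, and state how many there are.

count = 4; pairs: (0,3), (1,4), (2,5), (3,7)

α = atan 0.2 = 11.31°;  2α = 22.62°
n_0 = (+0.7402, -0.6724)
n_1 = (+0.9210, -0.3896)
n_2 = (+0.6908, +0.7231)
n_3 = (-0.5538, +0.8327)
n_4 = (-0.9481, +0.3178)
n_5 = (-0.8296, -0.5584)
n_6 = (-0.0456, -0.9990)
n_7 = (+0.5008, -0.8656)
  (0,1): δ = 160.68°  ·
  (0,2): δ = 91.44°  ·
  (0,3): δ = 14.12°  ✓
  (0,4): δ = 23.72°  ·
  (0,5): δ = 76.19°  ·
  (0,6): δ = 129.63°  ·
  (0,7): δ = 162.30°  ·
  (1,2): δ = 110.76°  ·
  (1,3): δ = 33.44°  ·
  (1,4): δ = 4.40°  ✓
  (1,5): δ = 56.88°  ·
  (1,6): δ = 110.32°  ·
  (1,7): δ = 142.98°  ·
  (2,3): δ = 102.68°  ·
  (2,4): δ = 64.84°  ·
  (2,5): δ = 12.37°  ✓
  (2,6): δ = 41.07°  ·
  (2,7): δ = 73.74°  ·
  (3,4): δ = 142.16°  ·
  (3,5): δ = 89.68°  ·
  (3,6): δ = 36.24°  ·
  (3,7): δ = 3.58°  ✓
  (4,5): δ = 127.52°  ·
  (4,6): δ = 74.08°  ·
  (4,7): δ = 41.42°  ·
  (5,6): δ = 126.56°  ·
  (5,7): δ = 93.89°  ·
  (6,7): δ = 147.33°  ·
antipodal pairs: 4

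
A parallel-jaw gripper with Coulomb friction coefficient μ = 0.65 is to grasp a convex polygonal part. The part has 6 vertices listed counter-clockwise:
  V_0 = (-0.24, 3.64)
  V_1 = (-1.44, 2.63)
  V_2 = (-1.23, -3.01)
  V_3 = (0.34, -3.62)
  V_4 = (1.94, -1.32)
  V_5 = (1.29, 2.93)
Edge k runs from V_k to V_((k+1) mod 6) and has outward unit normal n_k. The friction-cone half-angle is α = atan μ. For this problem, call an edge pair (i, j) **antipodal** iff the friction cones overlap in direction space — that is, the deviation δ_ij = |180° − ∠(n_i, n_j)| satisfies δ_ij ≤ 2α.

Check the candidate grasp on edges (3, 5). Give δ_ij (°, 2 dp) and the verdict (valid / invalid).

α = atan 0.65 = 33.02°;  2α = 66.05°
edge 3: e_3 = (+1.60, +2.30);  n_3 = (+0.8209, -0.5711)
edge 5: e_5 = (-1.53, +0.71);  n_5 = (+0.4209, +0.9071)
∠(n_3, n_5) = 99.93°
δ = |180° − 99.93°| = 80.07°
80.07° > 2α = 66.05°  →  invalid

δ = 80.07°, invalid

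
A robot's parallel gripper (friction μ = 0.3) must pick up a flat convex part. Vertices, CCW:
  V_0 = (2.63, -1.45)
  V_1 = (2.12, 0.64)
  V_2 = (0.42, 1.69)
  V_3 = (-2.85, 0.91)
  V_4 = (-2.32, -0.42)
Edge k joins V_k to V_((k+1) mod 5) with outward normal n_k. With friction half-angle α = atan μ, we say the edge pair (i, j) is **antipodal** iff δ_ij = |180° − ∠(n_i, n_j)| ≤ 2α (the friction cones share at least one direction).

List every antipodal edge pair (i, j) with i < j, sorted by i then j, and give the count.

α = atan 0.3 = 16.70°;  2α = 33.40°
n_0 = (+0.9715, +0.2371)
n_1 = (+0.5255, +0.8508)
n_2 = (-0.2320, +0.9727)
n_3 = (-0.9290, -0.3702)
n_4 = (-0.2037, -0.9790)
  (0,1): δ = 135.41°  ·
  (0,2): δ = 90.30°  ·
  (0,3): δ = 8.01°  ✓
  (0,4): δ = 64.53°  ·
  (1,2): δ = 134.88°  ·
  (1,3): δ = 36.57°  ·
  (1,4): δ = 19.95°  ✓
  (2,3): δ = 81.69°  ·
  (2,4): δ = 25.17°  ✓
  (3,4): δ = 123.48°  ·
antipodal pairs: 3

count = 3; pairs: (0,3), (1,4), (2,4)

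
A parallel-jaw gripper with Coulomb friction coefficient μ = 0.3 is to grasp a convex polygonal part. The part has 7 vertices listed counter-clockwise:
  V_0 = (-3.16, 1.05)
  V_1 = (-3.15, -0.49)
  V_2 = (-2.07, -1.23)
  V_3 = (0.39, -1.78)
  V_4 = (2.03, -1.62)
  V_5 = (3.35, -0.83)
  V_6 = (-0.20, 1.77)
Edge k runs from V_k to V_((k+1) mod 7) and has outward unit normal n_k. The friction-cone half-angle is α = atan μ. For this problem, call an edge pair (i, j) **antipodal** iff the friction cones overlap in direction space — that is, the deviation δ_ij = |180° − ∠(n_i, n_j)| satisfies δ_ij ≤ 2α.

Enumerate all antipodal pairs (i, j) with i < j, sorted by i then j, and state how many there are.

α = atan 0.3 = 16.70°;  2α = 33.40°
n_0 = (-1.0000, -0.0065)
n_1 = (-0.5652, -0.8249)
n_2 = (-0.2182, -0.9759)
n_3 = (+0.0971, -0.9953)
n_4 = (+0.5135, -0.8581)
n_5 = (+0.5909, +0.8068)
n_6 = (-0.2364, +0.9717)
  (0,1): δ = 124.79°  ·
  (0,2): δ = 102.97°  ·
  (0,3): δ = 84.80°  ·
  (0,4): δ = 59.47°  ·
  (0,5): δ = 53.41°  ·
  (0,6): δ = 103.30°  ·
  (1,2): δ = 158.18°  ·
  (1,3): δ = 140.01°  ·
  (1,4): δ = 114.68°  ·
  (1,5): δ = 1.80°  ✓
  (1,6): δ = 48.09°  ·
  (2,3): δ = 161.83°  ·
  (2,4): δ = 136.50°  ·
  (2,5): δ = 23.62°  ✓
  (2,6): δ = 26.27°  ✓
  (3,4): δ = 154.67°  ·
  (3,5): δ = 41.79°  ·
  (3,6): δ = 8.10°  ✓
  (4,5): δ = 67.12°  ·
  (4,6): δ = 17.23°  ✓
  (5,6): δ = 130.11°  ·
antipodal pairs: 5

count = 5; pairs: (1,5), (2,5), (2,6), (3,6), (4,6)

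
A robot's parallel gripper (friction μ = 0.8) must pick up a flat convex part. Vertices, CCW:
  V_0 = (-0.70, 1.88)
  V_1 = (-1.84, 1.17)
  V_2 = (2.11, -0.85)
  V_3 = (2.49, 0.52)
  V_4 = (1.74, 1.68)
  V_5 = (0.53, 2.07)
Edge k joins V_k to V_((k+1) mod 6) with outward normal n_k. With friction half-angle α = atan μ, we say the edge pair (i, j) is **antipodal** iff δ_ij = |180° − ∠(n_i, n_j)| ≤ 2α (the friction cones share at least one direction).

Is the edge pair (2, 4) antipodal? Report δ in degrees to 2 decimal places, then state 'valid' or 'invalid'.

δ = 92.36°, invalid

α = atan 0.8 = 38.66°;  2α = 77.32°
edge 2: e_2 = (+0.38, +1.37);  n_2 = (+0.9636, -0.2673)
edge 4: e_4 = (-1.21, +0.39);  n_4 = (+0.3068, +0.9518)
∠(n_2, n_4) = 87.64°
δ = |180° − 87.64°| = 92.36°
92.36° > 2α = 77.32°  →  invalid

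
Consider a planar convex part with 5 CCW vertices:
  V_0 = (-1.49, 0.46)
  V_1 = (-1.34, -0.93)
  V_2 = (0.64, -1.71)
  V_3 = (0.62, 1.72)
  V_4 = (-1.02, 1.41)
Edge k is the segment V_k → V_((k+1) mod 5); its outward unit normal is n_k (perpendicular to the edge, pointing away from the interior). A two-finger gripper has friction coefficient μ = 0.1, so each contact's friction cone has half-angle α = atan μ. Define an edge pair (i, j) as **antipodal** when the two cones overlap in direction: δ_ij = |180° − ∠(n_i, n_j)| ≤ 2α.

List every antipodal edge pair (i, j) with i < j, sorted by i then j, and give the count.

count = 1; pairs: (0,2)

α = atan 0.1 = 5.71°;  2α = 11.42°
n_0 = (-0.9942, -0.1073)
n_1 = (-0.3665, -0.9304)
n_2 = (+1.0000, +0.0058)
n_3 = (-0.1857, +0.9826)
n_4 = (-0.8963, +0.4434)
  (0,1): δ = 117.66°  ·
  (0,2): δ = 5.83°  ✓
  (0,3): δ = 94.54°  ·
  (0,4): δ = 147.52°  ·
  (1,2): δ = 68.16°  ·
  (1,3): δ = 32.21°  ·
  (1,4): δ = 85.18°  ·
  (2,3): δ = 79.63°  ·
  (2,4): δ = 26.66°  ·
  (3,4): δ = 127.03°  ·
antipodal pairs: 1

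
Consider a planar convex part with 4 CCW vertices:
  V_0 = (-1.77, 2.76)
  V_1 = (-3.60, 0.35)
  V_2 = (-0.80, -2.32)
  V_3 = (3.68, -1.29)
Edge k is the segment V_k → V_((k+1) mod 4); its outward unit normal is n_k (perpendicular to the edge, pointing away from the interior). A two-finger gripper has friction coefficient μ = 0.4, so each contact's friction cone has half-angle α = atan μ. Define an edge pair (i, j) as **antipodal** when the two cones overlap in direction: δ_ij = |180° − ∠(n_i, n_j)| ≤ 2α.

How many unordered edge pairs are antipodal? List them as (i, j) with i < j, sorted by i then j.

α = atan 0.4 = 21.80°;  2α = 43.60°
n_0 = (-0.7964, +0.6047)
n_1 = (-0.6901, -0.7237)
n_2 = (+0.2241, -0.9746)
n_3 = (+0.5965, +0.8026)
  (0,1): δ = 96.43°  ·
  (0,2): δ = 39.84°  ✓
  (0,3): δ = 90.59°  ·
  (1,2): δ = 123.41°  ·
  (1,3): δ = 7.02°  ✓
  (2,3): δ = 49.56°  ·
antipodal pairs: 2

count = 2; pairs: (0,2), (1,3)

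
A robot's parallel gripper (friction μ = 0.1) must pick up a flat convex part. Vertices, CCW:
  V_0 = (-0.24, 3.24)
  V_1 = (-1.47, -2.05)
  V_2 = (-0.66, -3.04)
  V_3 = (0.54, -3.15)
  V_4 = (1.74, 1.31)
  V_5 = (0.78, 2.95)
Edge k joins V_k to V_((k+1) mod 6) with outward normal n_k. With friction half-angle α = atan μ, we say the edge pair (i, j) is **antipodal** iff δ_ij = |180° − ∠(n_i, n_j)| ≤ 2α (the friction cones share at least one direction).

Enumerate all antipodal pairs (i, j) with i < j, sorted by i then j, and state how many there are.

count = 3; pairs: (0,3), (1,4), (2,5)

α = atan 0.1 = 5.71°;  2α = 11.42°
n_0 = (-0.9740, +0.2265)
n_1 = (-0.7740, -0.6332)
n_2 = (-0.0913, -0.9958)
n_3 = (+0.9657, -0.2598)
n_4 = (+0.8630, +0.5052)
n_5 = (+0.2735, +0.9619)
  (0,1): δ = 127.62°  ·
  (0,2): δ = 82.15°  ·
  (0,3): δ = 1.97°  ✓
  (0,4): δ = 43.43°  ·
  (0,5): δ = 87.22°  ·
  (1,2): δ = 134.53°  ·
  (1,3): δ = 54.35°  ·
  (1,4): δ = 8.95°  ✓
  (1,5): δ = 34.84°  ·
  (2,3): δ = 99.82°  ·
  (2,4): δ = 54.42°  ·
  (2,5): δ = 10.63°  ✓
  (3,4): δ = 134.60°  ·
  (3,5): δ = 90.81°  ·
  (4,5): δ = 136.21°  ·
antipodal pairs: 3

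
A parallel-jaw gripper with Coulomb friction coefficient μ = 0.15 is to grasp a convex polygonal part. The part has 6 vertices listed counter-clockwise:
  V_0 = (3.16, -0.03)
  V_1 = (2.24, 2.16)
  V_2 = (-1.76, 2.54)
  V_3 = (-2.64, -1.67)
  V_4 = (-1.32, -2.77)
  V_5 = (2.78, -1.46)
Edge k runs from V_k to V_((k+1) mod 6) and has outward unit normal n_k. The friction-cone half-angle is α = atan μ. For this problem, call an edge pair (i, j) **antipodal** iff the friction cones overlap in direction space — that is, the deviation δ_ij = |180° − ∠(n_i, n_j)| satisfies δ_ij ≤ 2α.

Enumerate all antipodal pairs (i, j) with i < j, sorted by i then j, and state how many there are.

count = 1; pairs: (2,5)

α = atan 0.15 = 8.53°;  2α = 17.06°
n_0 = (+0.9220, +0.3873)
n_1 = (+0.0946, +0.9955)
n_2 = (-0.9788, +0.2046)
n_3 = (-0.6402, -0.7682)
n_4 = (+0.3044, -0.9526)
n_5 = (+0.9665, -0.2568)
  (0,1): δ = 118.21°  ·
  (0,2): δ = 34.59°  ·
  (0,3): δ = 27.41°  ·
  (0,4): δ = 84.93°  ·
  (0,5): δ = 142.33°  ·
  (1,2): δ = 96.38°  ·
  (1,3): δ = 34.38°  ·
  (1,4): δ = 23.15°  ·
  (1,5): δ = 80.55°  ·
  (2,3): δ = 118.00°  ·
  (2,4): δ = 60.47°  ·
  (2,5): δ = 3.08°  ✓
  (3,4): δ = 122.48°  ·
  (3,5): δ = 65.08°  ·
  (4,5): δ = 122.60°  ·
antipodal pairs: 1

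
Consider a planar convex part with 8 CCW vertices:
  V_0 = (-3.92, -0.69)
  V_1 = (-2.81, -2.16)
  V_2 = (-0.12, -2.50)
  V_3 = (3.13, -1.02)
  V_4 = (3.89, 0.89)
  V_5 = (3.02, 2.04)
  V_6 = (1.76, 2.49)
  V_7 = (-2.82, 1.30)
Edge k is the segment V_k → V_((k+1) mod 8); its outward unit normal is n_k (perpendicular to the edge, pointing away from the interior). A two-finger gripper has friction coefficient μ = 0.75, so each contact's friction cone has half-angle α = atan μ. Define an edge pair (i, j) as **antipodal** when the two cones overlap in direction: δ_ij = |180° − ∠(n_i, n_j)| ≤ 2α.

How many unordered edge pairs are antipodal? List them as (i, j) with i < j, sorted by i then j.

count = 14; pairs: (0,3), (0,4), (0,5), (0,6), (1,4), (1,5), (1,6), (1,7), (2,5), (2,6), (2,7), (3,6), (3,7), (4,7)

α = atan 0.75 = 36.87°;  2α = 73.74°
n_0 = (-0.7980, -0.6026)
n_1 = (-0.1254, -0.9921)
n_2 = (+0.4144, -0.9101)
n_3 = (+0.9291, -0.3697)
n_4 = (+0.7975, +0.6033)
n_5 = (+0.3363, +0.9417)
n_6 = (-0.2515, +0.9679)
n_7 = (-0.8752, +0.4838)
  (0,1): δ = 134.26°  ·
  (0,2): δ = 102.57°  ·
  (0,3): δ = 58.75°  ✓
  (0,4): δ = 0.05°  ✓
  (0,5): δ = 33.29°  ✓
  (0,6): δ = 67.51°  ✓
  (0,7): δ = 114.01°  ·
  (1,2): δ = 148.31°  ·
  (1,3): δ = 104.49°  ·
  (1,4): δ = 45.69°  ✓
  (1,5): δ = 12.45°  ✓
  (1,6): δ = 21.77°  ✓
  (1,7): δ = 68.27°  ✓
  (2,3): δ = 136.18°  ·
  (2,4): δ = 77.38°  ·
  (2,5): δ = 44.14°  ✓
  (2,6): δ = 9.92°  ✓
  (2,7): δ = 36.58°  ✓
  (3,4): δ = 121.19°  ·
  (3,5): δ = 87.96°  ·
  (3,6): δ = 53.74°  ✓
  (3,7): δ = 7.23°  ✓
  (4,5): δ = 146.76°  ·
  (4,6): δ = 112.54°  ·
  (4,7): δ = 66.04°  ✓
  (5,6): δ = 145.78°  ·
  (5,7): δ = 99.28°  ·
  (6,7): δ = 133.50°  ·
antipodal pairs: 14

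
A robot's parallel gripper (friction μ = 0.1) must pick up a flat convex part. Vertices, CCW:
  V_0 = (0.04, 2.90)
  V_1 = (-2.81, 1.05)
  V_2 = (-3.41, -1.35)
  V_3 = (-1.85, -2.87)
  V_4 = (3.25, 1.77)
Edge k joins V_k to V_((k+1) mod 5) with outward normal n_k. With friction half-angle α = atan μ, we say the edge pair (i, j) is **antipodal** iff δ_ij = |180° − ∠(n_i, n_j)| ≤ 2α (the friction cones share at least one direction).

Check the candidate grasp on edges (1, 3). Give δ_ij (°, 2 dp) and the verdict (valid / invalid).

α = atan 0.1 = 5.71°;  2α = 11.42°
edge 1: e_1 = (-0.60, -2.40);  n_1 = (-0.9701, +0.2425)
edge 3: e_3 = (+5.10, +4.64);  n_3 = (+0.6730, -0.7397)
∠(n_1, n_3) = 146.33°
δ = |180° − 146.33°| = 33.67°
33.67° > 2α = 11.42°  →  invalid

δ = 33.67°, invalid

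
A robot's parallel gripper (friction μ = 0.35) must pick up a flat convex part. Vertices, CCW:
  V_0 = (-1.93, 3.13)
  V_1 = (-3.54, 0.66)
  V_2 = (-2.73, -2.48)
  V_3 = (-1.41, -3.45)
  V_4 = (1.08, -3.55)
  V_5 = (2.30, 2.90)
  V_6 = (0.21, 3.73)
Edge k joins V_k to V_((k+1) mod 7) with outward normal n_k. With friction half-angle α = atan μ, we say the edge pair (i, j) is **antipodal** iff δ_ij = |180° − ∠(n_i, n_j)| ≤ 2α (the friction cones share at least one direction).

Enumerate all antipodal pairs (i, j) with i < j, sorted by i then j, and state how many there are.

α = atan 0.35 = 19.29°;  2α = 38.58°
n_0 = (-0.8377, +0.5461)
n_1 = (-0.9683, -0.2498)
n_2 = (-0.5922, -0.8058)
n_3 = (-0.0401, -0.9992)
n_4 = (+0.9826, -0.1859)
n_5 = (+0.3691, +0.9294)
n_6 = (-0.2700, +0.9629)
  (0,1): δ = 132.44°  ·
  (0,2): δ = 93.21°  ·
  (0,3): δ = 59.20°  ·
  (0,4): δ = 22.39°  ✓
  (0,5): δ = 101.44°  ·
  (0,6): δ = 138.76°  ·
  (1,2): δ = 140.78°  ·
  (1,3): δ = 106.76°  ·
  (1,4): δ = 25.18°  ✓
  (1,5): δ = 53.88°  ·
  (1,6): δ = 91.20°  ·
  (2,3): δ = 145.99°  ·
  (2,4): δ = 64.40°  ·
  (2,5): δ = 14.65°  ✓
  (2,6): δ = 51.97°  ·
  (3,4): δ = 98.41°  ·
  (3,5): δ = 19.36°  ✓
  (3,6): δ = 17.96°  ✓
  (4,5): δ = 100.95°  ·
  (4,6): δ = 63.63°  ·
  (5,6): δ = 142.68°  ·
antipodal pairs: 5

count = 5; pairs: (0,4), (1,4), (2,5), (3,5), (3,6)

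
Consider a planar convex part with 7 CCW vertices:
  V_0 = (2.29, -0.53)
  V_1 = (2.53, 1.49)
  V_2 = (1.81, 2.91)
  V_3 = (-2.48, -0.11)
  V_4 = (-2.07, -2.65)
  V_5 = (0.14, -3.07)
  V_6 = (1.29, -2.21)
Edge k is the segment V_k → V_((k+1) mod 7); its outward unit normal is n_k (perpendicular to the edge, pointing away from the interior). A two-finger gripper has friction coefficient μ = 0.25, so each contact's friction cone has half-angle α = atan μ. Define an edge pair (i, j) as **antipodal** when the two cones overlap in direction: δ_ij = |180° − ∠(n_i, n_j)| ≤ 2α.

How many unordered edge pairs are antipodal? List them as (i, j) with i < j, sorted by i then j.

α = atan 0.25 = 14.04°;  2α = 28.07°
n_0 = (+0.9930, -0.1180)
n_1 = (+0.8919, +0.4522)
n_2 = (-0.5756, +0.8177)
n_3 = (-0.9872, -0.1594)
n_4 = (-0.1867, -0.9824)
n_5 = (+0.5989, -0.8008)
n_6 = (+0.8593, -0.5115)
  (0,1): δ = 146.34°  ·
  (0,2): δ = 48.08°  ·
  (0,3): δ = 15.95°  ✓
  (0,4): δ = 86.02°  ·
  (0,5): δ = 133.57°  ·
  (0,6): δ = 156.01°  ·
  (1,2): δ = 81.74°  ·
  (1,3): δ = 17.72°  ✓
  (1,4): δ = 52.35°  ·
  (1,5): δ = 99.90°  ·
  (1,6): δ = 122.35°  ·
  (2,3): δ = 115.97°  ·
  (2,4): δ = 45.90°  ·
  (2,5): δ = 1.65°  ✓
  (2,6): δ = 24.09°  ✓
  (3,4): δ = 109.93°  ·
  (3,5): δ = 62.38°  ·
  (3,6): δ = 39.93°  ·
  (4,5): δ = 132.45°  ·
  (4,6): δ = 110.00°  ·
  (5,6): δ = 157.55°  ·
antipodal pairs: 4

count = 4; pairs: (0,3), (1,3), (2,5), (2,6)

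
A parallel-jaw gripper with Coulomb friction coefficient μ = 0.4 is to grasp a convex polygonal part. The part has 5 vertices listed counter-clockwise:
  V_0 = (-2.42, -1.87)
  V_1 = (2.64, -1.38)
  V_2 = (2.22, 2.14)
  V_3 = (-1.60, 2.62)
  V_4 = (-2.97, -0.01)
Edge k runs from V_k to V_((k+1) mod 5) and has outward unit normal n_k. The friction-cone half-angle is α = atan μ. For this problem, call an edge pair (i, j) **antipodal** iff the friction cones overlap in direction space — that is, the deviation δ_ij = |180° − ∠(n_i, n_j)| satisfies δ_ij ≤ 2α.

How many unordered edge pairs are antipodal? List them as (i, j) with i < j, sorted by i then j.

α = atan 0.4 = 21.80°;  2α = 43.60°
n_0 = (+0.0964, -0.9953)
n_1 = (+0.9930, +0.1185)
n_2 = (+0.1247, +0.9922)
n_3 = (-0.8869, +0.4620)
n_4 = (-0.9590, -0.2836)
  (0,1): δ = 88.73°  ·
  (0,2): δ = 12.69°  ✓
  (0,3): δ = 56.95°  ·
  (0,4): δ = 100.94°  ·
  (1,2): δ = 103.97°  ·
  (1,3): δ = 34.32°  ✓
  (1,4): δ = 9.67°  ✓
  (2,3): δ = 110.35°  ·
  (2,4): δ = 66.37°  ·
  (3,4): δ = 136.01°  ·
antipodal pairs: 3

count = 3; pairs: (0,2), (1,3), (1,4)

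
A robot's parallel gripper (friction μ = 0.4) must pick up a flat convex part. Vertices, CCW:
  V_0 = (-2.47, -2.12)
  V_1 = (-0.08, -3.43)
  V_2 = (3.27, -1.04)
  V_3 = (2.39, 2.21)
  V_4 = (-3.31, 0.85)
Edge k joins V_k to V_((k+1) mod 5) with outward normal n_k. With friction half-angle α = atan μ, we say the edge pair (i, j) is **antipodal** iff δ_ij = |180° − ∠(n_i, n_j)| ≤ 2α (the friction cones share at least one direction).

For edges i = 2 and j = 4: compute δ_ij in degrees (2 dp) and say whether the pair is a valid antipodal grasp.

α = atan 0.4 = 21.80°;  2α = 43.60°
edge 2: e_2 = (-0.88, +3.25);  n_2 = (+0.9652, +0.2614)
edge 4: e_4 = (+0.84, -2.97);  n_4 = (-0.9623, -0.2722)
∠(n_2, n_4) = 179.36°
δ = |180° − 179.36°| = 0.64°
0.64° ≤ 2α = 43.60°  →  valid

δ = 0.64°, valid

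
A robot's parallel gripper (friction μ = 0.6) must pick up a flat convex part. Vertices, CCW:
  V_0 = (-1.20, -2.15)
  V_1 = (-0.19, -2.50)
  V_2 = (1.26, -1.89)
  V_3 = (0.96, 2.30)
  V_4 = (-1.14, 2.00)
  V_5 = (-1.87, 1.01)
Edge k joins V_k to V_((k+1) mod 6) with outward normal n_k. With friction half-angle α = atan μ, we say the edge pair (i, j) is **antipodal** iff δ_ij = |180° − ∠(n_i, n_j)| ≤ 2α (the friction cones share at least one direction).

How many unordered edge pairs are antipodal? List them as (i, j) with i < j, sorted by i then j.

α = atan 0.6 = 30.96°;  2α = 61.93°
n_0 = (-0.3274, -0.9449)
n_1 = (+0.3878, -0.9218)
n_2 = (+0.9974, +0.0714)
n_3 = (-0.1414, +0.9899)
n_4 = (-0.8049, +0.5935)
n_5 = (-0.9783, -0.2074)
  (0,1): δ = 138.07°  ·
  (0,2): δ = 66.79°  ·
  (0,3): δ = 27.24°  ✓
  (0,4): δ = 72.71°  ·
  (0,5): δ = 121.08°  ·
  (1,2): δ = 108.72°  ·
  (1,3): δ = 14.69°  ✓
  (1,4): δ = 30.78°  ✓
  (1,5): δ = 79.15°  ·
  (2,3): δ = 85.97°  ·
  (2,4): δ = 40.50°  ✓
  (2,5): δ = 7.88°  ✓
  (3,4): δ = 134.53°  ·
  (3,5): δ = 86.16°  ·
  (4,5): δ = 131.63°  ·
antipodal pairs: 5

count = 5; pairs: (0,3), (1,3), (1,4), (2,4), (2,5)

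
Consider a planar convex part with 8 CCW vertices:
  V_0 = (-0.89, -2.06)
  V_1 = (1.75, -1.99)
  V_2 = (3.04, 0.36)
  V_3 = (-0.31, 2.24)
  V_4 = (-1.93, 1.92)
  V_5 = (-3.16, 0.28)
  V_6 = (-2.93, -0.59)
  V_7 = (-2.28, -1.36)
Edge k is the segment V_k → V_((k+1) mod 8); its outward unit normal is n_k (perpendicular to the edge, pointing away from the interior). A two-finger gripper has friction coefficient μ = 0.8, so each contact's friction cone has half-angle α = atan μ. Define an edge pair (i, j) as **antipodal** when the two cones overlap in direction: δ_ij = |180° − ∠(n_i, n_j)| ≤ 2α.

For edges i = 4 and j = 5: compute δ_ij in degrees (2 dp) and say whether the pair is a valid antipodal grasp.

δ = 128.32°, invalid

α = atan 0.8 = 38.66°;  2α = 77.32°
edge 4: e_4 = (-1.23, -1.64);  n_4 = (-0.8000, +0.6000)
edge 5: e_5 = (+0.23, -0.87);  n_5 = (-0.9668, -0.2556)
∠(n_4, n_5) = 51.68°
δ = |180° − 51.68°| = 128.32°
128.32° > 2α = 77.32°  →  invalid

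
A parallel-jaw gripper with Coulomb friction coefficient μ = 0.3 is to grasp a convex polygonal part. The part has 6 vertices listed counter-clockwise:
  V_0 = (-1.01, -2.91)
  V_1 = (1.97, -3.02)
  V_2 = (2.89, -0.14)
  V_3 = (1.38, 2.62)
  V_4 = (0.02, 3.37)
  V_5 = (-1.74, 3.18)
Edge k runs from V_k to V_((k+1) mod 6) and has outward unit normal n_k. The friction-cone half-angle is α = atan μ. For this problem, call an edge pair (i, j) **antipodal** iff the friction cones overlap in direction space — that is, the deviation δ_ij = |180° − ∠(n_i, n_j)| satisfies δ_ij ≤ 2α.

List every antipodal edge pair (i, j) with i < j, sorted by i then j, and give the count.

count = 4; pairs: (0,3), (0,4), (1,5), (2,5)

α = atan 0.3 = 16.70°;  2α = 33.40°
n_0 = (-0.0369, -0.9993)
n_1 = (+0.9526, -0.3043)
n_2 = (+0.8773, +0.4800)
n_3 = (+0.4829, +0.8757)
n_4 = (-0.1073, +0.9942)
n_5 = (-0.9929, -0.1190)
  (0,1): δ = 105.60°  ·
  (0,2): δ = 59.20°  ·
  (0,3): δ = 26.76°  ✓
  (0,4): δ = 8.28°  ✓
  (0,5): δ = 98.95°  ·
  (1,2): δ = 133.60°  ·
  (1,3): δ = 101.16°  ·
  (1,4): δ = 66.12°  ·
  (1,5): δ = 24.55°  ✓
  (2,3): δ = 147.56°  ·
  (2,4): δ = 112.52°  ·
  (2,5): δ = 21.85°  ✓
  (3,4): δ = 144.96°  ·
  (3,5): δ = 54.29°  ·
  (4,5): δ = 89.33°  ·
antipodal pairs: 4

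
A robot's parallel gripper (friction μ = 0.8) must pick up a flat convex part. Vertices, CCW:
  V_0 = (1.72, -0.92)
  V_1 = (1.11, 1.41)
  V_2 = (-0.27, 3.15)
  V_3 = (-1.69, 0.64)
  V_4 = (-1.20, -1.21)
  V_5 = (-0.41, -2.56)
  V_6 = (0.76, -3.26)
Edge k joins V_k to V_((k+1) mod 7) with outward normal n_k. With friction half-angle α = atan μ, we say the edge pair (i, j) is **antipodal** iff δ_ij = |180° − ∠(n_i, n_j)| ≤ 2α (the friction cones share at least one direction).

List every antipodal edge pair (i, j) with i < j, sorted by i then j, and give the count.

count = 11; pairs: (0,2), (0,3), (0,4), (0,5), (1,2), (1,3), (1,4), (1,5), (2,6), (3,6), (4,6)

α = atan 0.8 = 38.66°;  2α = 77.32°
n_0 = (+0.9674, +0.2533)
n_1 = (+0.7835, +0.6214)
n_2 = (-0.8704, +0.4924)
n_3 = (-0.9667, -0.2560)
n_4 = (-0.8631, -0.5051)
n_5 = (-0.5134, -0.8581)
n_6 = (+0.9252, -0.3796)
  (0,1): δ = 156.25°  ·
  (0,2): δ = 44.17°  ✓
  (0,3): δ = 0.16°  ✓
  (0,4): δ = 15.66°  ✓
  (0,5): δ = 44.44°  ✓
  (0,6): δ = 143.02°  ·
  (1,2): δ = 67.92°  ✓
  (1,3): δ = 23.58°  ✓
  (1,4): δ = 8.08°  ✓
  (1,5): δ = 20.69°  ✓
  (1,6): δ = 119.28°  ·
  (2,3): δ = 135.67°  ·
  (2,4): δ = 120.17°  ·
  (2,5): δ = 91.39°  ·
  (2,6): δ = 7.19°  ✓
  (3,4): δ = 164.50°  ·
  (3,5): δ = 135.73°  ·
  (3,6): δ = 37.14°  ✓
  (4,5): δ = 151.23°  ·
  (4,6): δ = 52.64°  ✓
  (5,6): δ = 81.41°  ·
antipodal pairs: 11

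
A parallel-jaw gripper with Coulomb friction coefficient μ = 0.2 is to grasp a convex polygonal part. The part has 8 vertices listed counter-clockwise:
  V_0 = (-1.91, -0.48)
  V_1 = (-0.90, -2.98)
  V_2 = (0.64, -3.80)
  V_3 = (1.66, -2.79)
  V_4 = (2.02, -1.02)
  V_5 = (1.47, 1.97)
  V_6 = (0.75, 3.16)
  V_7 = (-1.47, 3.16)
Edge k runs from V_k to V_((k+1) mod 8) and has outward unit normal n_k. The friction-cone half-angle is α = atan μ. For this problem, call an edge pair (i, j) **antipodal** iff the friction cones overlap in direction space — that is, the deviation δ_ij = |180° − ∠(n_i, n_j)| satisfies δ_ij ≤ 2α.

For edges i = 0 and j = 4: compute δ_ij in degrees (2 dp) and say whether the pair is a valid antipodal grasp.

δ = 11.58°, valid

α = atan 0.2 = 11.31°;  2α = 22.62°
edge 0: e_0 = (+1.01, -2.50);  n_0 = (-0.9272, -0.3746)
edge 4: e_4 = (-0.55, +2.99);  n_4 = (+0.9835, +0.1809)
∠(n_0, n_4) = 168.42°
δ = |180° − 168.42°| = 11.58°
11.58° ≤ 2α = 22.62°  →  valid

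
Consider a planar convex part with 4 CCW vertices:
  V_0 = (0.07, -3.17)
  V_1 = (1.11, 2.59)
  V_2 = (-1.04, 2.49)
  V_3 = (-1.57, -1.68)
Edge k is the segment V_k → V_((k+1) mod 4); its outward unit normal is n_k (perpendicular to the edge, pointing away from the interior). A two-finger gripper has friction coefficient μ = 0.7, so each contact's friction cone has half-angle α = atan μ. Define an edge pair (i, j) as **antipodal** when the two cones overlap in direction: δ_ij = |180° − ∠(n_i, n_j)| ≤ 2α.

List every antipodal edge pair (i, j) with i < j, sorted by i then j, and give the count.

α = atan 0.7 = 34.99°;  2α = 69.98°
n_0 = (+0.9841, -0.1777)
n_1 = (-0.0465, +0.9989)
n_2 = (-0.9920, +0.1261)
n_3 = (-0.6724, -0.7401)
  (0,1): δ = 77.10°  ·
  (0,2): δ = 2.99°  ✓
  (0,3): δ = 57.98°  ✓
  (1,2): δ = 99.91°  ·
  (1,3): δ = 44.92°  ✓
  (2,3): δ = 125.01°  ·
antipodal pairs: 3

count = 3; pairs: (0,2), (0,3), (1,3)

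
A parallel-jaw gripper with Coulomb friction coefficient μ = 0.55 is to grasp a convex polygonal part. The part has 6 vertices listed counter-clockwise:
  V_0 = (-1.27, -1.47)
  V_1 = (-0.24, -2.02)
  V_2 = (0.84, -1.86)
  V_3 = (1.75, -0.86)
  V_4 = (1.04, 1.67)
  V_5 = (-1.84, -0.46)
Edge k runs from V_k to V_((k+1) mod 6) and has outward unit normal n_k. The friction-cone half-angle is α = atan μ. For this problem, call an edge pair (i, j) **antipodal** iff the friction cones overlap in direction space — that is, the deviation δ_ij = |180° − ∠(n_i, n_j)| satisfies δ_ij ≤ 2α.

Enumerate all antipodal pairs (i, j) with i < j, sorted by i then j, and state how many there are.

α = atan 0.55 = 28.81°;  2α = 57.62°
n_0 = (-0.4710, -0.8821)
n_1 = (+0.1465, -0.9892)
n_2 = (+0.7396, -0.6730)
n_3 = (+0.9628, +0.2702)
n_4 = (-0.5946, +0.8040)
n_5 = (-0.8709, -0.4915)
  (0,1): δ = 143.47°  ·
  (0,2): δ = 104.20°  ·
  (0,3): δ = 46.22°  ✓
  (0,4): δ = 64.59°  ·
  (0,5): δ = 147.54°  ·
  (1,2): δ = 140.73°  ·
  (1,3): δ = 82.75°  ·
  (1,4): δ = 28.06°  ✓
  (1,5): δ = 111.01°  ·
  (2,3): δ = 122.02°  ·
  (2,4): δ = 11.21°  ✓
  (2,5): δ = 71.74°  ·
  (3,4): δ = 69.19°  ·
  (3,5): δ = 13.76°  ✓
  (4,5): δ = 97.05°  ·
antipodal pairs: 4

count = 4; pairs: (0,3), (1,4), (2,4), (3,5)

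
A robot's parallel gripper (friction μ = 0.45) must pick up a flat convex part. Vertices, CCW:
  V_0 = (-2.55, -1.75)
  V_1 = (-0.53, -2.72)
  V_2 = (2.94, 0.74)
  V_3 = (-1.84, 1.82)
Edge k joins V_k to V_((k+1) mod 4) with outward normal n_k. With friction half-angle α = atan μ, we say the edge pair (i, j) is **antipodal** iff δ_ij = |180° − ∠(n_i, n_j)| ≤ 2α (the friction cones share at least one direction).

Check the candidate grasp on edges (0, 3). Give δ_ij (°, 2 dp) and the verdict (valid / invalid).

α = atan 0.45 = 24.23°;  2α = 48.46°
edge 0: e_0 = (+2.02, -0.97);  n_0 = (-0.4329, -0.9015)
edge 3: e_3 = (-0.71, -3.57);  n_3 = (-0.9808, +0.1951)
∠(n_0, n_3) = 75.60°
δ = |180° − 75.60°| = 104.40°
104.40° > 2α = 48.46°  →  invalid

δ = 104.40°, invalid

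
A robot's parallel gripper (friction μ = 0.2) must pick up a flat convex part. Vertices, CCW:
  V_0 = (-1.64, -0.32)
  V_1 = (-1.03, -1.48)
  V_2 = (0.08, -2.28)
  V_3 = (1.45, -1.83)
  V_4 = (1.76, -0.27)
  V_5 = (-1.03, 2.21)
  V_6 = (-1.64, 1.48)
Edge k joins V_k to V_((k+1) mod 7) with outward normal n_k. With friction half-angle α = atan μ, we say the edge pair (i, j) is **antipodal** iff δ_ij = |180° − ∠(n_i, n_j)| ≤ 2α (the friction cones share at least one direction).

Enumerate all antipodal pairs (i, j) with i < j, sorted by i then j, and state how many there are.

count = 3; pairs: (0,4), (1,4), (3,6)

α = atan 0.2 = 11.31°;  2α = 22.62°
n_0 = (-0.8851, -0.4654)
n_1 = (-0.5847, -0.8113)
n_2 = (+0.3121, -0.9501)
n_3 = (+0.9808, -0.1949)
n_4 = (+0.6644, +0.7474)
n_5 = (-0.7674, +0.6412)
n_6 = (-1.0000, -0.0000)
  (0,1): δ = 153.52°  ·
  (0,2): δ = 99.55°  ·
  (0,3): δ = 38.98°  ·
  (0,4): δ = 20.63°  ✓
  (0,5): δ = 112.38°  ·
  (0,6): δ = 152.26°  ·
  (1,2): δ = 126.04°  ·
  (1,3): δ = 65.46°  ·
  (1,4): δ = 5.85°  ✓
  (1,5): δ = 85.90°  ·
  (1,6): δ = 125.78°  ·
  (2,3): δ = 119.42°  ·
  (2,4): δ = 59.82°  ·
  (2,5): δ = 31.93°  ·
  (2,6): δ = 71.82°  ·
  (3,4): δ = 120.39°  ·
  (3,5): δ = 28.64°  ·
  (3,6): δ = 11.24°  ✓
  (4,5): δ = 88.25°  ·
  (4,6): δ = 48.37°  ·
  (5,6): δ = 140.12°  ·
antipodal pairs: 3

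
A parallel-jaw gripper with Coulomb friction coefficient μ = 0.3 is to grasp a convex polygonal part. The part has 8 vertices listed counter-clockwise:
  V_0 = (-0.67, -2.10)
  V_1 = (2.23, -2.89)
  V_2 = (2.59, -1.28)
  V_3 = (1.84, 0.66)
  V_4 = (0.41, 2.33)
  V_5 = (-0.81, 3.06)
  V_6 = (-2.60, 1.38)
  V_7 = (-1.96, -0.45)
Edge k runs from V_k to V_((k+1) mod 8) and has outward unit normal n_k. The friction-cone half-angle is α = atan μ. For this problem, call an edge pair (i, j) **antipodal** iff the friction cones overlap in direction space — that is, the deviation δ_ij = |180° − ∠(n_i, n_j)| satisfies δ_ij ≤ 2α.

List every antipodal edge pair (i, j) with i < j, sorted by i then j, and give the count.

count = 7; pairs: (0,4), (1,6), (2,6), (2,7), (3,6), (3,7), (4,7)

α = atan 0.3 = 16.70°;  2α = 33.40°
n_0 = (-0.2628, -0.9648)
n_1 = (+0.9759, -0.2182)
n_2 = (+0.9327, +0.3606)
n_3 = (+0.7596, +0.6504)
n_4 = (+0.5135, +0.8581)
n_5 = (-0.6843, +0.7292)
n_6 = (-0.9439, -0.3301)
n_7 = (-0.7878, -0.6159)
  (0,1): δ = 87.37°  ·
  (0,2): δ = 53.63°  ·
  (0,3): δ = 34.19°  ·
  (0,4): δ = 15.66°  ✓
  (0,5): δ = 58.42°  ·
  (0,6): δ = 124.51°  ·
  (0,7): δ = 143.26°  ·
  (1,2): δ = 146.26°  ·
  (1,3): δ = 126.82°  ·
  (1,4): δ = 108.29°  ·
  (1,5): δ = 34.21°  ·
  (1,6): δ = 31.88°  ✓
  (1,7): δ = 50.62°  ·
  (2,3): δ = 160.56°  ·
  (2,4): δ = 142.03°  ·
  (2,5): δ = 67.95°  ·
  (2,6): δ = 1.86°  ✓
  (2,7): δ = 16.88°  ✓
  (3,4): δ = 161.47°  ·
  (3,5): δ = 87.39°  ·
  (3,6): δ = 21.30°  ✓
  (3,7): δ = 2.55°  ✓
  (4,5): δ = 105.92°  ·
  (4,6): δ = 39.83°  ·
  (4,7): δ = 21.09°  ✓
  (5,6): δ = 113.91°  ·
  (5,7): δ = 95.17°  ·
  (6,7): δ = 161.26°  ·
antipodal pairs: 7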